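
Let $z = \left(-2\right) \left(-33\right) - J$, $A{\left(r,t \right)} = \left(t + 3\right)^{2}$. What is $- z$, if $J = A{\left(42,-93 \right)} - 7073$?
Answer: $961$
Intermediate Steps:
$A{\left(r,t \right)} = \left(3 + t\right)^{2}$
$J = 1027$ ($J = \left(3 - 93\right)^{2} - 7073 = \left(-90\right)^{2} - 7073 = 8100 - 7073 = 1027$)
$z = -961$ ($z = \left(-2\right) \left(-33\right) - 1027 = 66 - 1027 = -961$)
$- z = \left(-1\right) \left(-961\right) = 961$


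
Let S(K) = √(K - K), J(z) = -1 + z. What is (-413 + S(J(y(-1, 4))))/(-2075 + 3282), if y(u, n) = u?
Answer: -413/1207 ≈ -0.34217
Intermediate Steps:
S(K) = 0 (S(K) = √0 = 0)
(-413 + S(J(y(-1, 4))))/(-2075 + 3282) = (-413 + 0)/(-2075 + 3282) = -413/1207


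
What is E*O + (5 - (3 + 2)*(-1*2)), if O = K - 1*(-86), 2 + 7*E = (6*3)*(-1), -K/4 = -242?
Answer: -20975/7 ≈ -2996.4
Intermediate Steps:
K = 968 (K = -4*(-242) = 968)
E = -20/7 (E = -2/7 + ((6*3)*(-1))/7 = -2/7 + (18*(-1))/7 = -2/7 + (⅐)*(-18) = -2/7 - 18/7 = -20/7 ≈ -2.8571)
O = 1054 (O = 968 - 1*(-86) = 968 + 86 = 1054)
E*O + (5 - (3 + 2)*(-1*2)) = -20/7*1054 + (5 - (3 + 2)*(-1*2)) = -21080/7 + (5 - 5*(-2)) = -21080/7 + (5 - 1*(-10)) = -21080/7 + (5 + 10) = -21080/7 + 15 = -20975/7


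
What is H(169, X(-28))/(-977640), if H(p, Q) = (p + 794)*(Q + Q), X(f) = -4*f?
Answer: -8988/40735 ≈ -0.22065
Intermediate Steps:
H(p, Q) = 2*Q*(794 + p) (H(p, Q) = (794 + p)*(2*Q) = 2*Q*(794 + p))
H(169, X(-28))/(-977640) = (2*(-4*(-28))*(794 + 169))/(-977640) = (2*112*963)*(-1/977640) = 215712*(-1/977640) = -8988/40735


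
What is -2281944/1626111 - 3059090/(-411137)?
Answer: 1345409429554/222851466069 ≈ 6.0372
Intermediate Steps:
-2281944/1626111 - 3059090/(-411137) = -2281944*1/1626111 - 3059090*(-1/411137) = -760648/542037 + 3059090/411137 = 1345409429554/222851466069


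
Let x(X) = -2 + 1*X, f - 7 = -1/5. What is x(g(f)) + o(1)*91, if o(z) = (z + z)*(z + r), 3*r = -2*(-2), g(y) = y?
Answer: 6442/15 ≈ 429.47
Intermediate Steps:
f = 34/5 (f = 7 - 1/5 = 7 - 1*⅕ = 7 - ⅕ = 34/5 ≈ 6.8000)
r = 4/3 (r = (-2*(-2))/3 = (⅓)*4 = 4/3 ≈ 1.3333)
o(z) = 2*z*(4/3 + z) (o(z) = (z + z)*(z + 4/3) = (2*z)*(4/3 + z) = 2*z*(4/3 + z))
x(X) = -2 + X
x(g(f)) + o(1)*91 = (-2 + 34/5) + ((⅔)*1*(4 + 3*1))*91 = 24/5 + ((⅔)*1*(4 + 3))*91 = 24/5 + ((⅔)*1*7)*91 = 24/5 + (14/3)*91 = 24/5 + 1274/3 = 6442/15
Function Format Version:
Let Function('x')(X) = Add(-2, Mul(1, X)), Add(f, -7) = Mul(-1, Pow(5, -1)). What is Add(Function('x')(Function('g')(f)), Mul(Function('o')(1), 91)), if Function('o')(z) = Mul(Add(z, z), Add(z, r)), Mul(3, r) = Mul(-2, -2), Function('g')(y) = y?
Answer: Rational(6442, 15) ≈ 429.47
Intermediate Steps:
f = Rational(34, 5) (f = Add(7, Mul(-1, Pow(5, -1))) = Add(7, Mul(-1, Rational(1, 5))) = Add(7, Rational(-1, 5)) = Rational(34, 5) ≈ 6.8000)
r = Rational(4, 3) (r = Mul(Rational(1, 3), Mul(-2, -2)) = Mul(Rational(1, 3), 4) = Rational(4, 3) ≈ 1.3333)
Function('o')(z) = Mul(2, z, Add(Rational(4, 3), z)) (Function('o')(z) = Mul(Add(z, z), Add(z, Rational(4, 3))) = Mul(Mul(2, z), Add(Rational(4, 3), z)) = Mul(2, z, Add(Rational(4, 3), z)))
Function('x')(X) = Add(-2, X)
Add(Function('x')(Function('g')(f)), Mul(Function('o')(1), 91)) = Add(Add(-2, Rational(34, 5)), Mul(Mul(Rational(2, 3), 1, Add(4, Mul(3, 1))), 91)) = Add(Rational(24, 5), Mul(Mul(Rational(2, 3), 1, Add(4, 3)), 91)) = Add(Rational(24, 5), Mul(Mul(Rational(2, 3), 1, 7), 91)) = Add(Rational(24, 5), Mul(Rational(14, 3), 91)) = Add(Rational(24, 5), Rational(1274, 3)) = Rational(6442, 15)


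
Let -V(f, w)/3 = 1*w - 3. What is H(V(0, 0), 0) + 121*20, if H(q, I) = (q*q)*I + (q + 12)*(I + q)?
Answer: 2609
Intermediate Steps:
V(f, w) = 9 - 3*w (V(f, w) = -3*(1*w - 3) = -3*(w - 3) = -3*(-3 + w) = 9 - 3*w)
H(q, I) = I*q² + (12 + q)*(I + q) (H(q, I) = q²*I + (12 + q)*(I + q) = I*q² + (12 + q)*(I + q))
H(V(0, 0), 0) + 121*20 = ((9 - 3*0)² + 12*0 + 12*(9 - 3*0) + 0*(9 - 3*0) + 0*(9 - 3*0)²) + 121*20 = ((9 + 0)² + 0 + 12*(9 + 0) + 0*(9 + 0) + 0*(9 + 0)²) + 2420 = (9² + 0 + 12*9 + 0*9 + 0*9²) + 2420 = (81 + 0 + 108 + 0 + 0*81) + 2420 = (81 + 0 + 108 + 0 + 0) + 2420 = 189 + 2420 = 2609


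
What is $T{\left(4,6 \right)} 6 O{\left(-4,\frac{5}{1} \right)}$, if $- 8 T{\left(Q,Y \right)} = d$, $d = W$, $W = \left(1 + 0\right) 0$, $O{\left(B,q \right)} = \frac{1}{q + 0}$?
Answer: $0$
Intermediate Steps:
$O{\left(B,q \right)} = \frac{1}{q}$
$W = 0$ ($W = 1 \cdot 0 = 0$)
$d = 0$
$T{\left(Q,Y \right)} = 0$ ($T{\left(Q,Y \right)} = \left(- \frac{1}{8}\right) 0 = 0$)
$T{\left(4,6 \right)} 6 O{\left(-4,\frac{5}{1} \right)} = \frac{0 \cdot 6}{5 \cdot 1^{-1}} = \frac{0}{5 \cdot 1} = \frac{0}{5} = 0 \cdot \frac{1}{5} = 0$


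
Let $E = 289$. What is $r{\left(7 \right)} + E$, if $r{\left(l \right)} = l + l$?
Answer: $303$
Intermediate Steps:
$r{\left(l \right)} = 2 l$
$r{\left(7 \right)} + E = 2 \cdot 7 + 289 = 14 + 289 = 303$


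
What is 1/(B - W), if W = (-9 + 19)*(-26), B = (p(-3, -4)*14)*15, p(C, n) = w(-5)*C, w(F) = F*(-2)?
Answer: -1/6040 ≈ -0.00016556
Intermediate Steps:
w(F) = -2*F
p(C, n) = 10*C (p(C, n) = (-2*(-5))*C = 10*C)
B = -6300 (B = ((10*(-3))*14)*15 = -30*14*15 = -420*15 = -6300)
W = -260 (W = 10*(-26) = -260)
1/(B - W) = 1/(-6300 - 1*(-260)) = 1/(-6300 + 260) = 1/(-6040) = -1/6040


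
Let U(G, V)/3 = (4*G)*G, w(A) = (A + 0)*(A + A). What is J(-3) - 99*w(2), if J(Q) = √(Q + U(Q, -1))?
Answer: -792 + √105 ≈ -781.75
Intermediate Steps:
w(A) = 2*A² (w(A) = A*(2*A) = 2*A²)
U(G, V) = 12*G² (U(G, V) = 3*((4*G)*G) = 3*(4*G²) = 12*G²)
J(Q) = √(Q + 12*Q²)
J(-3) - 99*w(2) = √(-3*(1 + 12*(-3))) - 198*2² = √(-3*(1 - 36)) - 198*4 = √(-3*(-35)) - 99*8 = √105 - 792 = -792 + √105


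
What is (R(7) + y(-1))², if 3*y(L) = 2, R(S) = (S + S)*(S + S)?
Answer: 348100/9 ≈ 38678.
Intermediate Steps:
R(S) = 4*S² (R(S) = (2*S)*(2*S) = 4*S²)
y(L) = ⅔ (y(L) = (⅓)*2 = ⅔)
(R(7) + y(-1))² = (4*7² + ⅔)² = (4*49 + ⅔)² = (196 + ⅔)² = (590/3)² = 348100/9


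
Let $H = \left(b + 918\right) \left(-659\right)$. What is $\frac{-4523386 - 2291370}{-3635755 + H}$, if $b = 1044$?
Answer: $\frac{6814756}{4928713} \approx 1.3827$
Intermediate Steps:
$H = -1292958$ ($H = \left(1044 + 918\right) \left(-659\right) = 1962 \left(-659\right) = -1292958$)
$\frac{-4523386 - 2291370}{-3635755 + H} = \frac{-4523386 - 2291370}{-3635755 - 1292958} = - \frac{6814756}{-4928713} = \left(-6814756\right) \left(- \frac{1}{4928713}\right) = \frac{6814756}{4928713}$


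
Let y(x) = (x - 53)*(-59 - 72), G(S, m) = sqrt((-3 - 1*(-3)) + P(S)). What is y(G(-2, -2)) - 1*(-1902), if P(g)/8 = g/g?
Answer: 8845 - 262*sqrt(2) ≈ 8474.5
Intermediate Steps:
P(g) = 8 (P(g) = 8*(g/g) = 8*1 = 8)
G(S, m) = 2*sqrt(2) (G(S, m) = sqrt((-3 - 1*(-3)) + 8) = sqrt((-3 + 3) + 8) = sqrt(0 + 8) = sqrt(8) = 2*sqrt(2))
y(x) = 6943 - 131*x (y(x) = (-53 + x)*(-131) = 6943 - 131*x)
y(G(-2, -2)) - 1*(-1902) = (6943 - 262*sqrt(2)) - 1*(-1902) = (6943 - 262*sqrt(2)) + 1902 = 8845 - 262*sqrt(2)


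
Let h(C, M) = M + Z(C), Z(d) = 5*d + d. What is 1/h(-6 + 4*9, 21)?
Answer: 1/201 ≈ 0.0049751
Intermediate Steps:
Z(d) = 6*d
h(C, M) = M + 6*C
1/h(-6 + 4*9, 21) = 1/(21 + 6*(-6 + 4*9)) = 1/(21 + 6*(-6 + 36)) = 1/(21 + 6*30) = 1/(21 + 180) = 1/201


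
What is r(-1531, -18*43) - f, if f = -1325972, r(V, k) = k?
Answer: 1325198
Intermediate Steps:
r(-1531, -18*43) - f = -18*43 - 1*(-1325972) = -774 + 1325972 = 1325198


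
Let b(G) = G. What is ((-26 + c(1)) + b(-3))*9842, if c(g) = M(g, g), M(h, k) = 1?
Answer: -275576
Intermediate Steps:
c(g) = 1
((-26 + c(1)) + b(-3))*9842 = ((-26 + 1) - 3)*9842 = (-25 - 3)*9842 = -28*9842 = -275576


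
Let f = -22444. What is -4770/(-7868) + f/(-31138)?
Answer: 81279413/61248446 ≈ 1.3270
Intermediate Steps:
-4770/(-7868) + f/(-31138) = -4770/(-7868) - 22444/(-31138) = -4770*(-1/7868) - 22444*(-1/31138) = 2385/3934 + 11222/15569 = 81279413/61248446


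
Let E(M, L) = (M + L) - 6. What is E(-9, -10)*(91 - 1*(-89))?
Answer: -4500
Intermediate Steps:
E(M, L) = -6 + L + M (E(M, L) = (L + M) - 6 = -6 + L + M)
E(-9, -10)*(91 - 1*(-89)) = (-6 - 10 - 9)*(91 - 1*(-89)) = -25*(91 + 89) = -25*180 = -4500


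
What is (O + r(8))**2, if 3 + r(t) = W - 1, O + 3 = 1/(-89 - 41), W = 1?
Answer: 609961/16900 ≈ 36.092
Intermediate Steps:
O = -391/130 (O = -3 + 1/(-89 - 41) = -3 + 1/(-130) = -3 - 1/130 = -391/130 ≈ -3.0077)
r(t) = -3 (r(t) = -3 + (1 - 1) = -3 + 0 = -3)
(O + r(8))**2 = (-391/130 - 3)**2 = (-781/130)**2 = 609961/16900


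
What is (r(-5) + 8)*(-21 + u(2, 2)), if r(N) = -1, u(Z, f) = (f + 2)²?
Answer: -35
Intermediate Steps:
u(Z, f) = (2 + f)²
(r(-5) + 8)*(-21 + u(2, 2)) = (-1 + 8)*(-21 + (2 + 2)²) = 7*(-21 + 4²) = 7*(-21 + 16) = 7*(-5) = -35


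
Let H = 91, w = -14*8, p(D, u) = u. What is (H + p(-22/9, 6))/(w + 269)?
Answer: 97/157 ≈ 0.61783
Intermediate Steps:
w = -112
(H + p(-22/9, 6))/(w + 269) = (91 + 6)/(-112 + 269) = 97/157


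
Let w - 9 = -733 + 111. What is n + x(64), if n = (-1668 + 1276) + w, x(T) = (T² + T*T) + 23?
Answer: 7210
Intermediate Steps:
x(T) = 23 + 2*T² (x(T) = (T² + T²) + 23 = 2*T² + 23 = 23 + 2*T²)
w = -613 (w = 9 + (-733 + 111) = 9 - 622 = -613)
n = -1005 (n = (-1668 + 1276) - 613 = -392 - 613 = -1005)
n + x(64) = -1005 + (23 + 2*64²) = -1005 + (23 + 2*4096) = -1005 + (23 + 8192) = -1005 + 8215 = 7210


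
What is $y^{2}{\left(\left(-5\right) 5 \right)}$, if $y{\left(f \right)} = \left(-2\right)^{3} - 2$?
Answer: $100$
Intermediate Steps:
$y{\left(f \right)} = -10$ ($y{\left(f \right)} = -8 - 2 = -10$)
$y^{2}{\left(\left(-5\right) 5 \right)} = \left(-10\right)^{2} = 100$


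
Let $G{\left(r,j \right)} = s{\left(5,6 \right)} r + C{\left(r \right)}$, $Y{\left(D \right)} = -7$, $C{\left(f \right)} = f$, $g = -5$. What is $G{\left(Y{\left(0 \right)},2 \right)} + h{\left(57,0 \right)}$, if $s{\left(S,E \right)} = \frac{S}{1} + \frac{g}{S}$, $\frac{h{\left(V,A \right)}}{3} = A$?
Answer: $-35$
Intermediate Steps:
$h{\left(V,A \right)} = 3 A$
$s{\left(S,E \right)} = S - \frac{5}{S}$ ($s{\left(S,E \right)} = \frac{S}{1} - \frac{5}{S} = S 1 - \frac{5}{S} = S - \frac{5}{S}$)
$G{\left(r,j \right)} = 5 r$ ($G{\left(r,j \right)} = \left(5 - \frac{5}{5}\right) r + r = \left(5 - 1\right) r + r = 4 r + r = 5 r$)
$G{\left(Y{\left(0 \right)},2 \right)} + h{\left(57,0 \right)} = 5 \left(-7\right) + 3 \cdot 0 = -35 + 0 = -35$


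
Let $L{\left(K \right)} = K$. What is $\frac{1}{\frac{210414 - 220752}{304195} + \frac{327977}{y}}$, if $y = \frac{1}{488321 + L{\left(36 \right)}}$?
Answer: $\frac{304195}{48722871715284517} \approx 6.2434 \cdot 10^{-12}$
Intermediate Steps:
$y = \frac{1}{488357}$ ($y = \frac{1}{488321 + 36} = \frac{1}{488357} \approx 2.0477 \cdot 10^{-6}$)
$\frac{1}{\frac{210414 - 220752}{304195} + \frac{327977}{y}} = \frac{1}{\frac{210414 - 220752}{304195} + 327977 \frac{1}{\frac{1}{488357}}} = \frac{1}{\left(210414 - 220752\right) \frac{1}{304195} + 327977 \cdot 488357} = \frac{1}{\left(-10338\right) \frac{1}{304195} + 160169863789} = \frac{1}{- \frac{10338}{304195} + 160169863789} = \frac{1}{\frac{48722871715284517}{304195}} = \frac{304195}{48722871715284517}$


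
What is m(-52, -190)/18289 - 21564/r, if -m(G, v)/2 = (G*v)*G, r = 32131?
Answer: 32620861124/587643859 ≈ 55.511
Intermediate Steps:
m(G, v) = -2*v*G² (m(G, v) = -2*G*v*G = -2*v*G²)
m(-52, -190)/18289 - 21564/r = -2*(-190)*(-52)²/18289 - 21564/32131 = -2*(-190)*2704*(1/18289) - 21564*1/32131 = 1027520*(1/18289) - 21564/32131 = 1027520/18289 - 21564/32131 = 32620861124/587643859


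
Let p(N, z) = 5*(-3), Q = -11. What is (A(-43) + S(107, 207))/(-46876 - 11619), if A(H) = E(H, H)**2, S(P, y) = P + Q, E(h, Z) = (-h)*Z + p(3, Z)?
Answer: -3474592/58495 ≈ -59.400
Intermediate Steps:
p(N, z) = -15
E(h, Z) = -15 - Z*h (E(h, Z) = (-h)*Z - 15 = -Z*h - 15 = -15 - Z*h)
S(P, y) = -11 + P (S(P, y) = P - 11 = -11 + P)
A(H) = (-15 - H**2)**2 (A(H) = (-15 - H*H)**2 = (-15 - H**2)**2)
(A(-43) + S(107, 207))/(-46876 - 11619) = ((15 + (-43)**2)**2 + (-11 + 107))/(-46876 - 11619) = ((15 + 1849)**2 + 96)/(-58495) = (1864**2 + 96)*(-1/58495) = (3474496 + 96)*(-1/58495) = 3474592*(-1/58495) = -3474592/58495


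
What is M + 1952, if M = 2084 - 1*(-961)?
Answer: 4997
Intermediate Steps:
M = 3045 (M = 2084 + 961 = 3045)
M + 1952 = 3045 + 1952 = 4997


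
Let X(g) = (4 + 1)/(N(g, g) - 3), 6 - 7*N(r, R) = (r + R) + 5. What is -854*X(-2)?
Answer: 14945/8 ≈ 1868.1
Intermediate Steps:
N(r, R) = 1/7 - R/7 - r/7 (N(r, R) = 6/7 - ((r + R) + 5)/7 = 6/7 - ((R + r) + 5)/7 = 6/7 - (5 + R + r)/7 = 6/7 + (-5/7 - R/7 - r/7) = 1/7 - R/7 - r/7)
X(g) = 5/(-20/7 - 2*g/7) (X(g) = (4 + 1)/((1/7 - g/7 - g/7) - 3) = 5/((1/7 - 2*g/7) - 3) = 5/(-20/7 - 2*g/7))
-854*X(-2) = -(-29890)/(20 + 2*(-2)) = -(-29890)/(20 - 4) = -(-29890)/16 = -854*(-35/16) = 14945/8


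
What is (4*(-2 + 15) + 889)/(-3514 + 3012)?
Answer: -941/502 ≈ -1.8745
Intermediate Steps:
(4*(-2 + 15) + 889)/(-3514 + 3012) = (4*13 + 889)/(-502) = (52 + 889)*(-1/502) = 941*(-1/502) = -941/502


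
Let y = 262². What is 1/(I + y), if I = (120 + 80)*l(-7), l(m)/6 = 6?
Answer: 1/75844 ≈ 1.3185e-5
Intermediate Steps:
l(m) = 36 (l(m) = 6*6 = 36)
y = 68644
I = 7200 (I = (120 + 80)*36 = 200*36 = 7200)
1/(I + y) = 1/(7200 + 68644) = 1/75844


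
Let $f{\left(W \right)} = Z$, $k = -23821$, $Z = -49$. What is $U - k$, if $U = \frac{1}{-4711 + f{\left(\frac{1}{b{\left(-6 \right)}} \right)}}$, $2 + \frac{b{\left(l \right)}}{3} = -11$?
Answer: $\frac{113387959}{4760} \approx 23821.0$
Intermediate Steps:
$b{\left(l \right)} = -39$ ($b{\left(l \right)} = -6 + 3 \left(-11\right) = -6 - 33 = -39$)
$f{\left(W \right)} = -49$
$U = - \frac{1}{4760}$ ($U = \frac{1}{-4711 - 49} = \frac{1}{-4760} = - \frac{1}{4760} \approx -0.00021008$)
$U - k = - \frac{1}{4760} - -23821 = - \frac{1}{4760} + 23821 = \frac{113387959}{4760}$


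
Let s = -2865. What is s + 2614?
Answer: -251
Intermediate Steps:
s + 2614 = -2865 + 2614 = -251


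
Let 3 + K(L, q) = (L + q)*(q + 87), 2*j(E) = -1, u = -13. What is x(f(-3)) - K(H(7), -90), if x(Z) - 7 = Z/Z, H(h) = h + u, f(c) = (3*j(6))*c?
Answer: -277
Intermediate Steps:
j(E) = -1/2 (j(E) = (1/2)*(-1) = -1/2)
f(c) = -3*c/2 (f(c) = (3*(-1/2))*c = -3*c/2)
H(h) = -13 + h (H(h) = h - 13 = -13 + h)
K(L, q) = -3 + (87 + q)*(L + q) (K(L, q) = -3 + (L + q)*(q + 87) = -3 + (L + q)*(87 + q) = -3 + (87 + q)*(L + q))
x(Z) = 8 (x(Z) = 7 + Z/Z = 7 + 1 = 8)
x(f(-3)) - K(H(7), -90) = 8 - (-3 + (-90)**2 + 87*(-13 + 7) + 87*(-90) + (-13 + 7)*(-90)) = 8 - (-3 + 8100 + 87*(-6) - 7830 - 6*(-90)) = 8 - (-3 + 8100 - 522 - 7830 + 540) = 8 - 1*285 = 8 - 285 = -277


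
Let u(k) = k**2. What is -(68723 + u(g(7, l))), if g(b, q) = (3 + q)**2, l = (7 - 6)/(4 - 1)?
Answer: -5576563/81 ≈ -68847.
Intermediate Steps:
l = 1/3 ≈ 0.33333
-(68723 + u(g(7, l))) = -(68723 + ((3 + 1/3)**2)**2) = -(68723 + ((10/3)**2)**2) = -(68723 + (100/9)**2) = -(68723 + 10000/81) = -1*5576563/81 = -5576563/81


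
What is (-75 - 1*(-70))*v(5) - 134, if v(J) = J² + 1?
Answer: -264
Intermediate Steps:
v(J) = 1 + J²
(-75 - 1*(-70))*v(5) - 134 = (-75 - 1*(-70))*(1 + 5²) - 134 = (-75 + 70)*(1 + 25) - 134 = -5*26 - 134 = -130 - 134 = -264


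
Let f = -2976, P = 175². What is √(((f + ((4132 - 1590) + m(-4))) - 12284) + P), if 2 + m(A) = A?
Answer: 9*√221 ≈ 133.79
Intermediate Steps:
P = 30625
m(A) = -2 + A
√(((f + ((4132 - 1590) + m(-4))) - 12284) + P) = √(((-2976 + ((4132 - 1590) + (-2 - 4))) - 12284) + 30625) = √(((-2976 + (2542 - 6)) - 12284) + 30625) = √(((-2976 + 2536) - 12284) + 30625) = √((-440 - 12284) + 30625) = √(-12724 + 30625) = √17901 = 9*√221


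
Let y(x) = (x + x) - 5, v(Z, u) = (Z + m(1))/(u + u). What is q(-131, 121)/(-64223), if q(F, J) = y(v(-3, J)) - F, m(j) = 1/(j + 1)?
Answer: -30487/15541966 ≈ -0.0019616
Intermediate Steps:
m(j) = 1/(1 + j)
v(Z, u) = (1/2 + Z)/(2*u) (v(Z, u) = (Z + 1/(1 + 1))/(u + u) = (Z + 1/2)/((2*u)) = (Z + 1/2)*(1/(2*u)) = (1/2 + Z)*(1/(2*u)) = (1/2 + Z)/(2*u))
y(x) = -5 + 2*x (y(x) = 2*x - 5 = -5 + 2*x)
q(F, J) = -5 - F - 5/(2*J) (q(F, J) = (-5 + 2*((1 + 2*(-3))/(4*J))) - F = (-5 + 2*((1 - 6)/(4*J))) - F = (-5 + 2*((1/4)*(-5)/J)) - F = (-5 + 2*(-5/(4*J))) - F = (-5 - 5/(2*J)) - F = -5 - F - 5/(2*J))
q(-131, 121)/(-64223) = (-5 - 1*(-131) - 5/2/121)/(-64223) = (-5 + 131 - 5/2*1/121)*(-1/64223) = (-5 + 131 - 5/242)*(-1/64223) = (30487/242)*(-1/64223) = -30487/15541966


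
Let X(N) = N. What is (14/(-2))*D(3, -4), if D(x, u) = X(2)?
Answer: -14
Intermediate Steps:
D(x, u) = 2
(14/(-2))*D(3, -4) = (14/(-2))*2 = (14*(-½))*2 = -7*2 = -14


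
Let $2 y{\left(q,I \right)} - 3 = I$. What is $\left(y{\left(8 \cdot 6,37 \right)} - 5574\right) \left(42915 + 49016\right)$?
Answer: $-510584774$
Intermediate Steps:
$y{\left(q,I \right)} = \frac{3}{2} + \frac{I}{2}$
$\left(y{\left(8 \cdot 6,37 \right)} - 5574\right) \left(42915 + 49016\right) = \left(\left(\frac{3}{2} + \frac{1}{2} \cdot 37\right) - 5574\right) \left(42915 + 49016\right) = \left(\left(\frac{3}{2} + \frac{37}{2}\right) - 5574\right) 91931 = \left(20 - 5574\right) 91931 = \left(-5554\right) 91931 = -510584774$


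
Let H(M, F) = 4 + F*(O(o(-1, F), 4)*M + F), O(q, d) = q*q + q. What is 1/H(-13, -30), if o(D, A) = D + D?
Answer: 1/1684 ≈ 0.00059382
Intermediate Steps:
o(D, A) = 2*D
O(q, d) = q + q**2 (O(q, d) = q**2 + q = q + q**2)
H(M, F) = 4 + F*(F + 2*M) (H(M, F) = 4 + F*(((2*(-1))*(1 + 2*(-1)))*M + F) = 4 + F*((-2*(1 - 2))*M + F) = 4 + F*((-2*(-1))*M + F) = 4 + F*(2*M + F) = 4 + F*(F + 2*M))
1/H(-13, -30) = 1/(4 + (-30)**2 + 2*(-30)*(-13)) = 1/(4 + 900 + 780) = 1/1684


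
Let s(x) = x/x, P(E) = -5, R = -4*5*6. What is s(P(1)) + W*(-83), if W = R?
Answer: 9961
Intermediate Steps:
R = -120 (R = -20*6 = -120)
s(x) = 1
W = -120
s(P(1)) + W*(-83) = 1 - 120*(-83) = 1 + 9960 = 9961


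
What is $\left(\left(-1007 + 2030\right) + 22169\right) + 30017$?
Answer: $53209$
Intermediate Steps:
$\left(\left(-1007 + 2030\right) + 22169\right) + 30017 = \left(1023 + 22169\right) + 30017 = 23192 + 30017 = 53209$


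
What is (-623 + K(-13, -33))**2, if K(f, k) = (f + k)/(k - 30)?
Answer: 1536875209/3969 ≈ 3.8722e+5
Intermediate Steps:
K(f, k) = (f + k)/(-30 + k)
(-623 + K(-13, -33))**2 = (-623 + (-13 - 33)/(-30 - 33))**2 = (-623 - 46/(-63))**2 = (-623 - 1/63*(-46))**2 = (-623 + 46/63)**2 = (-39203/63)**2 = 1536875209/3969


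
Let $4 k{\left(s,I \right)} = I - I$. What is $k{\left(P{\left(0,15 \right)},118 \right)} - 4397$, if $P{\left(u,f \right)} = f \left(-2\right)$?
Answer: $-4397$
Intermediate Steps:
$P{\left(u,f \right)} = - 2 f$
$k{\left(s,I \right)} = 0$ ($k{\left(s,I \right)} = \frac{I - I}{4} = \frac{1}{4} \cdot 0 = 0$)
$k{\left(P{\left(0,15 \right)},118 \right)} - 4397 = 0 - 4397 = -4397$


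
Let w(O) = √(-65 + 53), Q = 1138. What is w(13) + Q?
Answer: 1138 + 2*I*√3 ≈ 1138.0 + 3.4641*I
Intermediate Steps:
w(O) = 2*I*√3 (w(O) = √(-12) = 2*I*√3)
w(13) + Q = 2*I*√3 + 1138 = 1138 + 2*I*√3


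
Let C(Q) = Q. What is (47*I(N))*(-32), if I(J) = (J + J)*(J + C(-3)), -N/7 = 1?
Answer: -210560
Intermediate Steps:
N = -7 (N = -7*1 = -7)
I(J) = 2*J*(-3 + J) (I(J) = (J + J)*(J - 3) = (2*J)*(-3 + J) = 2*J*(-3 + J))
(47*I(N))*(-32) = (47*(2*(-7)*(-3 - 7)))*(-32) = (47*(2*(-7)*(-10)))*(-32) = (47*140)*(-32) = 6580*(-32) = -210560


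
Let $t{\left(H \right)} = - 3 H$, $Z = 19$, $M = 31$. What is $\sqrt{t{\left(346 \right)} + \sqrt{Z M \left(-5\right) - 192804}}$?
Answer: $\sqrt{-1038 + i \sqrt{195749}} \approx 6.7215 + 32.912 i$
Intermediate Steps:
$\sqrt{t{\left(346 \right)} + \sqrt{Z M \left(-5\right) - 192804}} = \sqrt{\left(-3\right) 346 + \sqrt{19 \cdot 31 \left(-5\right) - 192804}} = \sqrt{-1038 + \sqrt{589 \left(-5\right) - 192804}} = \sqrt{-1038 + \sqrt{-2945 - 192804}} = \sqrt{-1038 + \sqrt{-195749}} = \sqrt{-1038 + i \sqrt{195749}}$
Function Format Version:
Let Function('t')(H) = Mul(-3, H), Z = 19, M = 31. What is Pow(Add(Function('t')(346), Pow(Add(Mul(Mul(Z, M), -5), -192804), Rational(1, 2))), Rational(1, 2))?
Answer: Pow(Add(-1038, Mul(I, Pow(195749, Rational(1, 2)))), Rational(1, 2)) ≈ Add(6.7215, Mul(32.912, I))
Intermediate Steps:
Pow(Add(Function('t')(346), Pow(Add(Mul(Mul(Z, M), -5), -192804), Rational(1, 2))), Rational(1, 2)) = Pow(Add(Mul(-3, 346), Pow(Add(Mul(Mul(19, 31), -5), -192804), Rational(1, 2))), Rational(1, 2)) = Pow(Add(-1038, Pow(Add(Mul(589, -5), -192804), Rational(1, 2))), Rational(1, 2)) = Pow(Add(-1038, Pow(Add(-2945, -192804), Rational(1, 2))), Rational(1, 2)) = Pow(Add(-1038, Pow(-195749, Rational(1, 2))), Rational(1, 2)) = Pow(Add(-1038, Mul(I, Pow(195749, Rational(1, 2)))), Rational(1, 2))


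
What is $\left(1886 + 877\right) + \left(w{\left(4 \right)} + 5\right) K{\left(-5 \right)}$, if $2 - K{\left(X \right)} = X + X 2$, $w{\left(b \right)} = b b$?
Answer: $3120$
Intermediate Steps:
$w{\left(b \right)} = b^{2}$
$K{\left(X \right)} = 2 - 3 X$ ($K{\left(X \right)} = 2 - \left(X + X 2\right) = 2 - \left(X + 2 X\right) = 2 - 3 X$)
$\left(1886 + 877\right) + \left(w{\left(4 \right)} + 5\right) K{\left(-5 \right)} = \left(1886 + 877\right) + \left(4^{2} + 5\right) \left(2 - -15\right) = 2763 + \left(16 + 5\right) \left(2 + 15\right) = 2763 + 21 \cdot 17 = 2763 + 357 = 3120$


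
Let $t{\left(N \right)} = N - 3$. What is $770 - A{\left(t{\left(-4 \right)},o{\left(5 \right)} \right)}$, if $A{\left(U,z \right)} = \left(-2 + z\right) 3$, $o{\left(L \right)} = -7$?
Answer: $797$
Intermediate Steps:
$t{\left(N \right)} = -3 + N$ ($t{\left(N \right)} = N - 3 = -3 + N$)
$A{\left(U,z \right)} = -6 + 3 z$
$770 - A{\left(t{\left(-4 \right)},o{\left(5 \right)} \right)} = 770 - \left(-6 + 3 \left(-7\right)\right) = 770 - \left(-6 - 21\right) = 770 - -27 = 770 + 27 = 797$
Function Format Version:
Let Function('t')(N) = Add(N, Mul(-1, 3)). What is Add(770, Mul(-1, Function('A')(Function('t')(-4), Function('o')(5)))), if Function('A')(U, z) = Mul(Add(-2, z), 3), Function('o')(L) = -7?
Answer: 797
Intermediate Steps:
Function('t')(N) = Add(-3, N) (Function('t')(N) = Add(N, -3) = Add(-3, N))
Function('A')(U, z) = Add(-6, Mul(3, z))
Add(770, Mul(-1, Function('A')(Function('t')(-4), Function('o')(5)))) = Add(770, Mul(-1, Add(-6, Mul(3, -7)))) = Add(770, Mul(-1, Add(-6, -21))) = Add(770, Mul(-1, -27)) = Add(770, 27) = 797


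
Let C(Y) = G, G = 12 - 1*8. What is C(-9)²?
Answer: 16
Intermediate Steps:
G = 4 (G = 12 - 8 = 4)
C(Y) = 4
C(-9)² = 4² = 16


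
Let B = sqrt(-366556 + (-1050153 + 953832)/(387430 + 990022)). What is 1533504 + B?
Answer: 1533504 + I*sqrt(173873490282914779)/688726 ≈ 1.5335e+6 + 605.44*I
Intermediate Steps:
B = I*sqrt(173873490282914779)/688726 (B = sqrt(-366556 - 96321/1377452) = sqrt(-504913391633/1377452) = I*sqrt(173873490282914779)/688726 ≈ 605.44*I)
1533504 + B = 1533504 + I*sqrt(173873490282914779)/688726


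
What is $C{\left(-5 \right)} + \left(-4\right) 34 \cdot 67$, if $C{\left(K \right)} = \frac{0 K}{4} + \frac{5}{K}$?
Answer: $-9113$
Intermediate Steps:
$C{\left(K \right)} = \frac{5}{K}$ ($C{\left(K \right)} = 0 \cdot \frac{1}{4} + \frac{5}{K} = 0 + \frac{5}{K} = \frac{5}{K}$)
$C{\left(-5 \right)} + \left(-4\right) 34 \cdot 67 = \frac{5}{-5} + \left(-4\right) 34 \cdot 67 = 5 \left(- \frac{1}{5}\right) - 9112 = -1 - 9112 = -9113$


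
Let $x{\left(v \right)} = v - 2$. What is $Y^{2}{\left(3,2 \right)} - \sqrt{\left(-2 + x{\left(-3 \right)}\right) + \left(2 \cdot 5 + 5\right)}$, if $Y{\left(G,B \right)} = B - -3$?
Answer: $25 - 2 \sqrt{2} \approx 22.172$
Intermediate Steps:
$Y{\left(G,B \right)} = 3 + B$ ($Y{\left(G,B \right)} = B + 3 = 3 + B$)
$x{\left(v \right)} = -2 + v$
$Y^{2}{\left(3,2 \right)} - \sqrt{\left(-2 + x{\left(-3 \right)}\right) + \left(2 \cdot 5 + 5\right)} = \left(3 + 2\right)^{2} - \sqrt{\left(-2 - 5\right) + \left(2 \cdot 5 + 5\right)} = 5^{2} - \sqrt{\left(-2 - 5\right) + \left(10 + 5\right)} = 25 - \sqrt{-7 + 15} = 25 - \sqrt{8} = 25 - 2 \sqrt{2}$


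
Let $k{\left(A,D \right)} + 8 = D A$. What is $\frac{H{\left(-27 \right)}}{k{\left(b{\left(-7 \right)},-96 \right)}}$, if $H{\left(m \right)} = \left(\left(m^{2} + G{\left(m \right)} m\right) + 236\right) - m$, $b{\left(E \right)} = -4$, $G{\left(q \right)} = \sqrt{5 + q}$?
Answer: $\frac{124}{47} - \frac{27 i \sqrt{22}}{376} \approx 2.6383 - 0.33681 i$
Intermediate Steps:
$k{\left(A,D \right)} = -8 + A D$ ($k{\left(A,D \right)} = -8 + D A = -8 + A D$)
$H{\left(m \right)} = 236 + m^{2} - m + m \sqrt{5 + m}$ ($H{\left(m \right)} = \left(\left(m^{2} + \sqrt{5 + m} m\right) + 236\right) - m = \left(\left(m^{2} + m \sqrt{5 + m}\right) + 236\right) - m = \left(236 + m^{2} + m \sqrt{5 + m}\right) - m = 236 + m^{2} - m + m \sqrt{5 + m}$)
$\frac{H{\left(-27 \right)}}{k{\left(b{\left(-7 \right)},-96 \right)}} = \frac{236 + \left(-27\right)^{2} - -27 - 27 \sqrt{5 - 27}}{-8 - -384} = \frac{236 + 729 + 27 - 27 \sqrt{-22}}{-8 + 384} = \frac{236 + 729 + 27 - 27 i \sqrt{22}}{376} = \left(236 + 729 + 27 - 27 i \sqrt{22}\right) \frac{1}{376} = \left(992 - 27 i \sqrt{22}\right) \frac{1}{376} = \frac{124}{47} - \frac{27 i \sqrt{22}}{376}$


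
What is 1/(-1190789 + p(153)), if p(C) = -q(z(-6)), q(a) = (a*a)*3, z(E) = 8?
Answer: -1/1190981 ≈ -8.3964e-7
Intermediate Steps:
q(a) = 3*a² (q(a) = a²*3 = 3*a²)
p(C) = -192 (p(C) = -3*8² = -3*64 = -1*192 = -192)
1/(-1190789 + p(153)) = 1/(-1190789 - 192) = 1/(-1190981) = -1/1190981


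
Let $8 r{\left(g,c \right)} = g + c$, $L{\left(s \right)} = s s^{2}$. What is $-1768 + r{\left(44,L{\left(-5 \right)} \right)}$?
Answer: $- \frac{14225}{8} \approx -1778.1$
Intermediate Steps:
$L{\left(s \right)} = s^{3}$
$r{\left(g,c \right)} = \frac{c}{8} + \frac{g}{8}$ ($r{\left(g,c \right)} = \frac{g + c}{8} = \frac{c + g}{8} = \frac{c}{8} + \frac{g}{8}$)
$-1768 + r{\left(44,L{\left(-5 \right)} \right)} = -1768 + \left(\frac{\left(-5\right)^{3}}{8} + \frac{1}{8} \cdot 44\right) = -1768 + \left(\frac{1}{8} \left(-125\right) + \frac{11}{2}\right) = -1768 + \left(- \frac{125}{8} + \frac{11}{2}\right) = -1768 - \frac{81}{8} = - \frac{14225}{8}$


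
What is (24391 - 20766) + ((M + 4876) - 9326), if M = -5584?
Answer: -6409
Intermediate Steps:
(24391 - 20766) + ((M + 4876) - 9326) = (24391 - 20766) + ((-5584 + 4876) - 9326) = 3625 + (-708 - 9326) = 3625 - 10034 = -6409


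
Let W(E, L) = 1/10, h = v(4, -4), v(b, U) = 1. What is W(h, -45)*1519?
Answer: 1519/10 ≈ 151.90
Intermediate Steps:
h = 1
W(E, L) = ⅒
W(h, -45)*1519 = (⅒)*1519 = 1519/10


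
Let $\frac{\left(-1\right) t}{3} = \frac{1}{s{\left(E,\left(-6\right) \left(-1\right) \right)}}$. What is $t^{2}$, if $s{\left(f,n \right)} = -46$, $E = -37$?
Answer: $\frac{9}{2116} \approx 0.0042533$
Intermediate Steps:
$t = \frac{3}{46}$ ($t = - \frac{3}{-46} = \left(-3\right) \left(- \frac{1}{46}\right) = \frac{3}{46} \approx 0.065217$)
$t^{2} = \left(\frac{3}{46}\right)^{2} = \frac{9}{2116}$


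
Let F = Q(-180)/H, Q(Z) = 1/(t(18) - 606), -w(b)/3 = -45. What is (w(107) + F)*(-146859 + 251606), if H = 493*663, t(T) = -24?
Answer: 2911899347083903/205921170 ≈ 1.4141e+7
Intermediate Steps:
w(b) = 135 (w(b) = -3*(-45) = 135)
Q(Z) = -1/630 (Q(Z) = 1/(-24 - 606) = 1/(-630) = -1/630)
H = 326859
F = -1/205921170 (F = -1/630/326859 = -1/630*1/326859 = -1/205921170 ≈ -4.8562e-9)
(w(107) + F)*(-146859 + 251606) = (135 - 1/205921170)*(-146859 + 251606) = (27799357949/205921170)*104747 = 2911899347083903/205921170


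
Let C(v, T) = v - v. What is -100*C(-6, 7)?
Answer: 0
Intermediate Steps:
C(v, T) = 0
-100*C(-6, 7) = -100*0 = 0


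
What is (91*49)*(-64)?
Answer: -285376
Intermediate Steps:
(91*49)*(-64) = 4459*(-64) = -285376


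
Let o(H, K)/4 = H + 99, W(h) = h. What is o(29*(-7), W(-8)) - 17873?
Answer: -18289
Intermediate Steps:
o(H, K) = 396 + 4*H (o(H, K) = 4*(H + 99) = 4*(99 + H) = 396 + 4*H)
o(29*(-7), W(-8)) - 17873 = (396 + 4*(29*(-7))) - 17873 = (396 + 4*(-203)) - 17873 = (396 - 812) - 17873 = -416 - 17873 = -18289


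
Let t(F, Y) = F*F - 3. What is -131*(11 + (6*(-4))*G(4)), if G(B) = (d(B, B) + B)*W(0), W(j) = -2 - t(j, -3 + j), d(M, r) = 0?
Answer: 11135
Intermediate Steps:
t(F, Y) = -3 + F² (t(F, Y) = F² - 3 = -3 + F²)
W(j) = 1 - j² (W(j) = -2 - (-3 + j²) = -2 + (3 - j²) = 1 - j²)
G(B) = B (G(B) = (0 + B)*(1 - 1*0²) = B*(1 - 1*0) = B*(1 + 0) = B*1 = B)
-131*(11 + (6*(-4))*G(4)) = -131*(11 + (6*(-4))*4) = -131*(11 - 24*4) = -131*(11 - 96) = -131*(-85) = 11135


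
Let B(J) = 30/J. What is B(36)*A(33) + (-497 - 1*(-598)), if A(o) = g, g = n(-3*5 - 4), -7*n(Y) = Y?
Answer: 4337/42 ≈ 103.26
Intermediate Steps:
n(Y) = -Y/7
g = 19/7 (g = -(-3*5 - 4)/7 = -(-15 - 4)/7 = -1/7*(-19) = 19/7 ≈ 2.7143)
A(o) = 19/7
B(36)*A(33) + (-497 - 1*(-598)) = (30/36)*(19/7) + (-497 - 1*(-598)) = (30*(1/36))*(19/7) + (-497 + 598) = (5/6)*(19/7) + 101 = 95/42 + 101 = 4337/42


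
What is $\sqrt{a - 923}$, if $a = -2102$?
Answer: $55 i \approx 55.0 i$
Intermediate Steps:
$\sqrt{a - 923} = \sqrt{-2102 - 923} = \sqrt{-3025} = 55 i$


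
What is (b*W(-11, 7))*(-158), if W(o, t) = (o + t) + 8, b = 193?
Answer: -121976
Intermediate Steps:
W(o, t) = 8 + o + t
(b*W(-11, 7))*(-158) = (193*(8 - 11 + 7))*(-158) = (193*4)*(-158) = 772*(-158) = -121976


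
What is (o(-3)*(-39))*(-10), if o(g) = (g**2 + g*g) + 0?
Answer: 7020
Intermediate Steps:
o(g) = 2*g**2 (o(g) = (g**2 + g**2) + 0 = 2*g**2 + 0 = 2*g**2)
(o(-3)*(-39))*(-10) = ((2*(-3)**2)*(-39))*(-10) = ((2*9)*(-39))*(-10) = (18*(-39))*(-10) = -702*(-10) = 7020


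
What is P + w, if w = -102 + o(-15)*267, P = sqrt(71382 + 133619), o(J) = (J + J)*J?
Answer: 120048 + sqrt(205001) ≈ 1.2050e+5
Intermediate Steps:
o(J) = 2*J**2 (o(J) = (2*J)*J = 2*J**2)
P = sqrt(205001) ≈ 452.77
w = 120048 (w = -102 + (2*(-15)**2)*267 = -102 + (2*225)*267 = -102 + 450*267 = -102 + 120150 = 120048)
P + w = sqrt(205001) + 120048 = 120048 + sqrt(205001)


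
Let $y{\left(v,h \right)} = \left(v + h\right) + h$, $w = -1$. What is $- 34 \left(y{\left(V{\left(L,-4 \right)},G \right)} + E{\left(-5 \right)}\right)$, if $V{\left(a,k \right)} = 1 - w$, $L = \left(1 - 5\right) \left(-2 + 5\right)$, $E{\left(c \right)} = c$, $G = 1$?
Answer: $34$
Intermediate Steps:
$L = -12$ ($L = \left(-4\right) 3 = -12$)
$V{\left(a,k \right)} = 2$ ($V{\left(a,k \right)} = 1 - -1 = 1 + 1 = 2$)
$y{\left(v,h \right)} = v + 2 h$ ($y{\left(v,h \right)} = \left(h + v\right) + h = v + 2 h$)
$- 34 \left(y{\left(V{\left(L,-4 \right)},G \right)} + E{\left(-5 \right)}\right) = - 34 \left(\left(2 + 2 \cdot 1\right) - 5\right) = - 34 \left(\left(2 + 2\right) - 5\right) = - 34 \left(4 - 5\right) = \left(-34\right) \left(-1\right) = 34$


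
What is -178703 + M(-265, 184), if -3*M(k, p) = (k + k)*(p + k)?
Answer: -193013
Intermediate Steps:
M(k, p) = -2*k*(k + p)/3 (M(k, p) = -(k + k)*(p + k)/3 = -2*k*(k + p)/3)
-178703 + M(-265, 184) = -178703 - 2/3*(-265)*(-265 + 184) = -178703 - 2/3*(-265)*(-81) = -178703 - 14310 = -193013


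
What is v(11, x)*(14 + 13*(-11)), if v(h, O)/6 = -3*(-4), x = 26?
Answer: -9288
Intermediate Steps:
v(h, O) = 72 (v(h, O) = 6*(-3*(-4)) = 6*12 = 72)
v(11, x)*(14 + 13*(-11)) = 72*(14 + 13*(-11)) = 72*(14 - 143) = 72*(-129) = -9288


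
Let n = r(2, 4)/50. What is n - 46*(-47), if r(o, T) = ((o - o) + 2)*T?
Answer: 54054/25 ≈ 2162.2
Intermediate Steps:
r(o, T) = 2*T (r(o, T) = (0 + 2)*T = 2*T)
n = 4/25 (n = (2*4)/50 = 8*(1/50) = 4/25 ≈ 0.16000)
n - 46*(-47) = 4/25 - 46*(-47) = 4/25 + 2162 = 54054/25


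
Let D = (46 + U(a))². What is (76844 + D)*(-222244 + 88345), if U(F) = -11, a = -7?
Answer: -10453361031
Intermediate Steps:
D = 1225 (D = (46 - 11)² = 35² = 1225)
(76844 + D)*(-222244 + 88345) = (76844 + 1225)*(-222244 + 88345) = 78069*(-133899) = -10453361031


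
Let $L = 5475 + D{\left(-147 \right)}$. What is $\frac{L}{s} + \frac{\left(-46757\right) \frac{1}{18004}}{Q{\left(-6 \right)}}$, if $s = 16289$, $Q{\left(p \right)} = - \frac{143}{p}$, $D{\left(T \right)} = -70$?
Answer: $\frac{7335803}{32917742} \approx 0.22285$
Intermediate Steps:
$L = 5405$ ($L = 5475 - 70 = 5405$)
$\frac{L}{s} + \frac{\left(-46757\right) \frac{1}{18004}}{Q{\left(-6 \right)}} = \frac{5405}{16289} + \frac{\left(-46757\right) \frac{1}{18004}}{\left(-143\right) \frac{1}{-6}} = 5405 \cdot \frac{1}{16289} + \frac{\left(-46757\right) \frac{1}{18004}}{\left(-143\right) \left(- \frac{1}{6}\right)} = \frac{5405}{16289} - \frac{46757}{18004 \cdot \frac{143}{6}} = \frac{5405}{16289} - \frac{140271}{1287286} = \frac{7335803}{32917742}$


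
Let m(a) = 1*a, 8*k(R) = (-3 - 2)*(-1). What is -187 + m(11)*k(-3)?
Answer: -1441/8 ≈ -180.13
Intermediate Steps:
k(R) = 5/8 (k(R) = ((-3 - 2)*(-1))/8 = (-5*(-1))/8 = (⅛)*5 = 5/8)
m(a) = a
-187 + m(11)*k(-3) = -187 + 11*(5/8) = -187 + 55/8 = -1441/8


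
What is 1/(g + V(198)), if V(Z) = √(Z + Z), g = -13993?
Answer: -13993/195803653 - 6*√11/195803653 ≈ -7.1566e-5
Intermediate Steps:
V(Z) = √2*√Z (V(Z) = √(2*Z) = √2*√Z)
1/(g + V(198)) = 1/(-13993 + √2*√198) = 1/(-13993 + √2*(3*√22)) = 1/(-13993 + 6*√11)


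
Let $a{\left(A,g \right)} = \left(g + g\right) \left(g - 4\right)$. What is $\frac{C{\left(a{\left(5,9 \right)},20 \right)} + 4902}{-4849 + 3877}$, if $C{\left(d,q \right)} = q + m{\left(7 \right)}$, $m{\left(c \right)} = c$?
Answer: $- \frac{1643}{324} \approx -5.071$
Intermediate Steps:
$a{\left(A,g \right)} = 2 g \left(-4 + g\right)$
$C{\left(d,q \right)} = 7 + q$ ($C{\left(d,q \right)} = q + 7 = 7 + q$)
$\frac{C{\left(a{\left(5,9 \right)},20 \right)} + 4902}{-4849 + 3877} = \frac{\left(7 + 20\right) + 4902}{-4849 + 3877} = \frac{27 + 4902}{-972} = 4929 \left(- \frac{1}{972}\right) = - \frac{1643}{324}$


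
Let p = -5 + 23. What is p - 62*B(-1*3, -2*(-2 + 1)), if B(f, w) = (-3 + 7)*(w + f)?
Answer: 266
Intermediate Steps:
p = 18
B(f, w) = 4*f + 4*w (B(f, w) = 4*(f + w) = 4*f + 4*w)
p - 62*B(-1*3, -2*(-2 + 1)) = 18 - 62*(4*(-1*3) + 4*(-2*(-2 + 1))) = 18 - 62*(4*(-3) + 4*(-2*(-1))) = 18 - 62*(-12 + 4*2) = 18 - 62*(-12 + 8) = 18 - 62*(-4) = 18 + 248 = 266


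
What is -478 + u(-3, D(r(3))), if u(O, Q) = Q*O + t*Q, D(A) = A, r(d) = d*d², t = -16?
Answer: -991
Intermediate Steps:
r(d) = d³
u(O, Q) = -16*Q + O*Q (u(O, Q) = Q*O - 16*Q = O*Q - 16*Q = -16*Q + O*Q)
-478 + u(-3, D(r(3))) = -478 + 3³*(-16 - 3) = -478 + 27*(-19) = -478 - 513 = -991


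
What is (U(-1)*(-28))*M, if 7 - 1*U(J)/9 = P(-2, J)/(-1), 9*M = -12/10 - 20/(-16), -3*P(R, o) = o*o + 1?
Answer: -133/15 ≈ -8.8667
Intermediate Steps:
P(R, o) = -1/3 - o**2/3 (P(R, o) = -(o*o + 1)/3 = -(o**2 + 1)/3 = -(1 + o**2)/3 = -1/3 - o**2/3)
M = 1/180 (M = (-12/10 - 20/(-16))/9 = (-12*1/10 - 20*(-1/16))/9 = (-6/5 + 5/4)/9 = (1/9)*(1/20) = 1/180 ≈ 0.0055556)
U(J) = 60 - 3*J**2 (U(J) = 63 - 9*(-1/3 - J**2/3)/(-1) = 63 - 9*(-1/3 - J**2/3)*(-1) = 63 - 9*(1/3 + J**2/3) = 63 + (-3 - 3*J**2) = 60 - 3*J**2)
(U(-1)*(-28))*M = ((60 - 3*(-1)**2)*(-28))*(1/180) = ((60 - 3*1)*(-28))*(1/180) = ((60 - 3)*(-28))*(1/180) = (57*(-28))*(1/180) = -1596*1/180 = -133/15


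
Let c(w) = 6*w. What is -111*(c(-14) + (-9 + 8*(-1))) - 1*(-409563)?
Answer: 420774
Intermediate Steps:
-111*(c(-14) + (-9 + 8*(-1))) - 1*(-409563) = -111*(6*(-14) + (-9 + 8*(-1))) - 1*(-409563) = -111*(-84 + (-9 - 8)) + 409563 = -111*(-84 - 17) + 409563 = -111*(-101) + 409563 = 11211 + 409563 = 420774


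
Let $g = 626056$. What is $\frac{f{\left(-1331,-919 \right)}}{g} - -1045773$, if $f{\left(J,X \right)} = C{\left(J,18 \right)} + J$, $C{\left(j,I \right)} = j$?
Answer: $\frac{327356229313}{313028} \approx 1.0458 \cdot 10^{6}$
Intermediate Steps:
$f{\left(J,X \right)} = 2 J$ ($f{\left(J,X \right)} = J + J = 2 J$)
$\frac{f{\left(-1331,-919 \right)}}{g} - -1045773 = \frac{2 \left(-1331\right)}{626056} - -1045773 = \left(-2662\right) \frac{1}{626056} + 1045773 = - \frac{1331}{313028} + 1045773 = \frac{327356229313}{313028}$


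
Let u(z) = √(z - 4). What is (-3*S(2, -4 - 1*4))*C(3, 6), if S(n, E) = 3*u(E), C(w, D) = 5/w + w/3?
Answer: -48*I*√3 ≈ -83.138*I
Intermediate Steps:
u(z) = √(-4 + z)
C(w, D) = 5/w + w/3 (C(w, D) = 5/w + w*(⅓) = 5/w + w/3)
S(n, E) = 3*√(-4 + E)
(-3*S(2, -4 - 1*4))*C(3, 6) = (-9*√(-4 + (-4 - 1*4)))*(5/3 + (⅓)*3) = (-9*√(-4 + (-4 - 4)))*(5*(⅓) + 1) = (-9*√(-4 - 8))*(5/3 + 1) = -9*√(-12)*(8/3) = -9*2*I*√3*(8/3) = -18*I*√3*(8/3) = -48*I*√3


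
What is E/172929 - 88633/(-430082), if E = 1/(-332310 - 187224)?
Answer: 1990752466631839/9659909992894263 ≈ 0.20608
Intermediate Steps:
E = -1/519534 (E = 1/(-519534) = -1/519534 ≈ -1.9248e-6)
E/172929 - 88633/(-430082) = -1/519534/172929 - 88633/(-430082) = -1/519534*1/172929 - 88633*(-1/430082) = -1/89842495086 + 88633/430082 = 1990752466631839/9659909992894263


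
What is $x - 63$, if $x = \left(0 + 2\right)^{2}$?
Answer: $-59$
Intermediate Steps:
$x = 4$ ($x = 2^{2} = 4$)
$x - 63 = 4 - 63 = -59$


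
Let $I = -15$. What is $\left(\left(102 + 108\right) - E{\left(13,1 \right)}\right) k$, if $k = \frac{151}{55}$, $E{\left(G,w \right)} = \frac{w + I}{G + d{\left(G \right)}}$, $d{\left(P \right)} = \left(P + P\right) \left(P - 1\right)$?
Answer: $\frac{10307864}{17875} \approx 576.66$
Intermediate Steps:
$d{\left(P \right)} = 2 P \left(-1 + P\right)$
$E{\left(G,w \right)} = \frac{-15 + w}{G + 2 G \left(-1 + G\right)}$ ($E{\left(G,w \right)} = \frac{w - 15}{G + 2 G \left(-1 + G\right)} = \frac{-15 + w}{G + 2 G \left(-1 + G\right)}$)
$k = \frac{151}{55}$ ($k = 151 \cdot \frac{1}{55} = \frac{151}{55} \approx 2.7455$)
$\left(\left(102 + 108\right) - E{\left(13,1 \right)}\right) k = \left(\left(102 + 108\right) - \frac{-15 + 1}{13 \left(-1 + 2 \cdot 13\right)}\right) \frac{151}{55} = \left(210 - \frac{1}{13} \frac{1}{-1 + 26} \left(-14\right)\right) \frac{151}{55} = \left(210 - \frac{1}{13} \cdot \frac{1}{25} \left(-14\right)\right) \frac{151}{55} = \left(210 - - \frac{14}{325}\right) \frac{151}{55} = \left(210 + \frac{14}{325}\right) \frac{151}{55} = \frac{68264}{325} \cdot \frac{151}{55} = \frac{10307864}{17875}$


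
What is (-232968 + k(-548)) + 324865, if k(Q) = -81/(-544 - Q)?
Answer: 367507/4 ≈ 91877.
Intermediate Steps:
(-232968 + k(-548)) + 324865 = (-232968 + 81/(544 - 548)) + 324865 = (-232968 + 81/(-4)) + 324865 = (-232968 + 81*(-¼)) + 324865 = (-232968 - 81/4) + 324865 = -931953/4 + 324865 = 367507/4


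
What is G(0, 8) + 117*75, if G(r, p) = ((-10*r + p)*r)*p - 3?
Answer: 8772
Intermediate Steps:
G(r, p) = -3 + p*r*(p - 10*r) (G(r, p) = ((p - 10*r)*r)*p - 3 = (r*(p - 10*r))*p - 3 = p*r*(p - 10*r) - 3 = -3 + p*r*(p - 10*r))
G(0, 8) + 117*75 = (-3 + 0*8**2 - 10*8*0**2) + 117*75 = (-3 + 0*64 - 10*8*0) + 8775 = (-3 + 0 + 0) + 8775 = -3 + 8775 = 8772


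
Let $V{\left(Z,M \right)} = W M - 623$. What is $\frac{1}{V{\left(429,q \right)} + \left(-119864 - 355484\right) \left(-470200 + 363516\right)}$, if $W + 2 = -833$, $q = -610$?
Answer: $\frac{1}{50712534759} \approx 1.9719 \cdot 10^{-11}$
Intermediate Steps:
$W = -835$ ($W = -2 - 833 = -835$)
$V{\left(Z,M \right)} = -623 - 835 M$ ($V{\left(Z,M \right)} = - 835 M - 623 = -623 - 835 M$)
$\frac{1}{V{\left(429,q \right)} + \left(-119864 - 355484\right) \left(-470200 + 363516\right)} = \frac{1}{\left(-623 - -509350\right) + \left(-119864 - 355484\right) \left(-470200 + 363516\right)} = \frac{1}{\left(-623 + 509350\right) - -50712026032} = \frac{1}{508727 + 50712026032} = \frac{1}{50712534759}$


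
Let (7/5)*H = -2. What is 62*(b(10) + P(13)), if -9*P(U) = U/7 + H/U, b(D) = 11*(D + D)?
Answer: 3720434/273 ≈ 13628.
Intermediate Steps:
b(D) = 22*D (b(D) = 11*(2*D) = 22*D)
H = -10/7 (H = (5/7)*(-2) = -10/7 ≈ -1.4286)
P(U) = -U/63 + 10/(63*U) (P(U) = -(U/7 - 10/(7*U))/9 = -(-10/(7*U) + U/7)/9 = -U/63 + 10/(63*U))
62*(b(10) + P(13)) = 62*(22*10 + (1/63)*(10 - 1*13**2)/13) = 62*(220 + (1/63)*(1/13)*(10 - 1*169)) = 62*(220 + (1/63)*(1/13)*(10 - 169)) = 62*(220 + (1/63)*(1/13)*(-159)) = 62*(220 - 53/273) = 62*(60007/273) = 3720434/273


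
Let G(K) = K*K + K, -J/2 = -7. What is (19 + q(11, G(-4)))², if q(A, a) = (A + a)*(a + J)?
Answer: 380689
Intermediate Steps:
J = 14 (J = -2*(-7) = 14)
G(K) = K + K² (G(K) = K² + K = K + K²)
q(A, a) = (14 + a)*(A + a) (q(A, a) = (A + a)*(a + 14) = (A + a)*(14 + a) = (14 + a)*(A + a))
(19 + q(11, G(-4)))² = (19 + ((-4*(1 - 4))² + 14*11 + 14*(-4*(1 - 4)) + 11*(-4*(1 - 4))))² = (19 + ((-4*(-3))² + 154 + 14*(-4*(-3)) + 11*(-4*(-3))))² = (19 + (12² + 154 + 14*12 + 11*12))² = (19 + (144 + 154 + 168 + 132))² = (19 + 598)² = 617² = 380689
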